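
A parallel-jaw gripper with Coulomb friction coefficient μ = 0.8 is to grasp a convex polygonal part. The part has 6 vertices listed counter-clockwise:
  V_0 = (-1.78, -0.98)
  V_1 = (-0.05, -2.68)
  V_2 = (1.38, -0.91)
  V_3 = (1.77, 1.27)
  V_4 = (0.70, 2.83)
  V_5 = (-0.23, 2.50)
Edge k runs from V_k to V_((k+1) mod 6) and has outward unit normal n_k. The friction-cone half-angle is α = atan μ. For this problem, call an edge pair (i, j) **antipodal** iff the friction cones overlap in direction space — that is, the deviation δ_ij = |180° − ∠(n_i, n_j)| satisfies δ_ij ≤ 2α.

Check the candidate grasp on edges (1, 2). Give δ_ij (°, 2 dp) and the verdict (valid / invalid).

δ = 151.21°, invalid

α = atan 0.8 = 38.66°;  2α = 77.32°
edge 1: e_1 = (+1.43, +1.77);  n_1 = (+0.7779, -0.6284)
edge 2: e_2 = (+0.39, +2.18);  n_2 = (+0.9844, -0.1761)
∠(n_1, n_2) = 28.79°
δ = |180° − 28.79°| = 151.21°
151.21° > 2α = 77.32°  →  invalid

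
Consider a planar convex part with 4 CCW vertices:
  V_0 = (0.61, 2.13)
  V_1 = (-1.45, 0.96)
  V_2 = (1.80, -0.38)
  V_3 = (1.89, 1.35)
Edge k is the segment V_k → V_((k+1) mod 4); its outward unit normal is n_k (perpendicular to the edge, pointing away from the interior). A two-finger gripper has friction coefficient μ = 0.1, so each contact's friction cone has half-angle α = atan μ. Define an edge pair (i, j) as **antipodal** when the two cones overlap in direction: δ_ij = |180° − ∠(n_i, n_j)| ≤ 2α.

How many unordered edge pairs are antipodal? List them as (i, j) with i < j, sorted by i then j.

α = atan 0.1 = 5.71°;  2α = 11.42°
n_0 = (-0.4939, +0.8695)
n_1 = (-0.3812, -0.9245)
n_2 = (+0.9986, -0.0520)
n_3 = (+0.5204, +0.8539)
  (0,1): δ = 52.00°  ·
  (0,2): δ = 57.43°  ·
  (0,3): δ = 119.05°  ·
  (1,2): δ = 70.57°  ·
  (1,3): δ = 8.95°  ✓
  (2,3): δ = 118.38°  ·
antipodal pairs: 1

count = 1; pairs: (1,3)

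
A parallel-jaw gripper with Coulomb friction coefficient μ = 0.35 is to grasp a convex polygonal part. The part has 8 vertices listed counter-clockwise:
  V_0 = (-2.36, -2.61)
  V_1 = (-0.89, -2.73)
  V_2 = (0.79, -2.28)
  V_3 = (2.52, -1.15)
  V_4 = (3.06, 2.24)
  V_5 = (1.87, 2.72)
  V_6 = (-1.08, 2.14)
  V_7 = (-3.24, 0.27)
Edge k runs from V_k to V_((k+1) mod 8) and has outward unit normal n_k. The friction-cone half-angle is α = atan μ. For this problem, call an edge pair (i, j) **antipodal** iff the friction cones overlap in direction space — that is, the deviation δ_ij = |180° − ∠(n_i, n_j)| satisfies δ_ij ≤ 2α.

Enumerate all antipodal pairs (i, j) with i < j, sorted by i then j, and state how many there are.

α = atan 0.35 = 19.29°;  2α = 38.58°
n_0 = (-0.0814, -0.9967)
n_1 = (+0.2587, -0.9659)
n_2 = (+0.5469, -0.8372)
n_3 = (+0.9875, -0.1573)
n_4 = (+0.3741, +0.9274)
n_5 = (-0.1929, +0.9812)
n_6 = (-0.6545, +0.7560)
n_7 = (-0.9564, -0.2922)
  (0,1): δ = 160.34°  ·
  (0,2): δ = 142.18°  ·
  (0,3): δ = 94.38°  ·
  (0,4): δ = 17.30°  ✓
  (0,5): δ = 15.79°  ✓
  (0,6): δ = 45.55°  ·
  (0,7): δ = 111.66°  ·
  (1,2): δ = 161.84°  ·
  (1,3): δ = 114.05°  ·
  (1,4): δ = 36.96°  ✓
  (1,5): δ = 3.87°  ✓
  (1,6): δ = 25.89°  ✓
  (1,7): δ = 92.00°  ·
  (2,3): δ = 132.20°  ·
  (2,4): δ = 55.12°  ·
  (2,5): δ = 22.03°  ✓
  (2,6): δ = 7.73°  ✓
  (2,7): δ = 73.84°  ·
  (3,4): δ = 102.92°  ·
  (3,5): δ = 69.83°  ·
  (3,6): δ = 40.07°  ·
  (3,7): δ = 26.04°  ✓
  (4,5): δ = 146.91°  ·
  (4,6): δ = 117.15°  ·
  (4,7): δ = 51.04°  ·
  (5,6): δ = 150.24°  ·
  (5,7): δ = 84.13°  ·
  (6,7): δ = 113.89°  ·
antipodal pairs: 8

count = 8; pairs: (0,4), (0,5), (1,4), (1,5), (1,6), (2,5), (2,6), (3,7)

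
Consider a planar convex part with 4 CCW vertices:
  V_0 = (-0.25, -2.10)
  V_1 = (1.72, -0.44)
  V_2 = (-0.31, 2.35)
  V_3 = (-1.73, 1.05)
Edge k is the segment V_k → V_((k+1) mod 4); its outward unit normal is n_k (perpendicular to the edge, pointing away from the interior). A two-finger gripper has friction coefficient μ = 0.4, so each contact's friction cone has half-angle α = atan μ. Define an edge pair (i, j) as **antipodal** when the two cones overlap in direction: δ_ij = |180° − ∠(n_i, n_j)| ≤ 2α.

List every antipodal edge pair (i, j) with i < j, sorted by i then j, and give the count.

α = atan 0.4 = 21.80°;  2α = 43.60°
n_0 = (+0.6444, -0.7647)
n_1 = (+0.8086, +0.5883)
n_2 = (-0.6753, +0.7376)
n_3 = (-0.9051, -0.4252)
  (0,1): δ = 94.08°  ·
  (0,2): δ = 2.36°  ✓
  (0,3): δ = 75.05°  ·
  (1,2): δ = 83.57°  ·
  (1,3): δ = 10.87°  ✓
  (2,3): δ = 107.31°  ·
antipodal pairs: 2

count = 2; pairs: (0,2), (1,3)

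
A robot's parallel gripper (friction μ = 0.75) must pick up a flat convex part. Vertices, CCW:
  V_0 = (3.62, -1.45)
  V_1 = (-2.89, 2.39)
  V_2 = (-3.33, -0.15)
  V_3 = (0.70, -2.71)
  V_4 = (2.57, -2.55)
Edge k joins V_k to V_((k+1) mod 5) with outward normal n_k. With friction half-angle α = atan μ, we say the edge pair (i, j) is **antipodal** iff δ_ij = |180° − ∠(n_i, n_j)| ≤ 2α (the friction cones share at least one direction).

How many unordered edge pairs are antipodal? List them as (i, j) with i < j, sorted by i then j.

α = atan 0.75 = 36.87°;  2α = 73.74°
n_0 = (+0.5081, +0.8613)
n_1 = (-0.9853, +0.1707)
n_2 = (-0.5362, -0.8441)
n_3 = (+0.0853, -0.9964)
n_4 = (+0.7234, -0.6905)
  (0,1): δ = 69.29°  ✓
  (0,2): δ = 1.89°  ✓
  (0,3): δ = 35.43°  ✓
  (0,4): δ = 76.87°  ·
  (1,2): δ = 112.60°  ·
  (1,3): δ = 75.28°  ·
  (1,4): δ = 33.84°  ✓
  (2,3): δ = 142.68°  ·
  (2,4): δ = 101.24°  ·
  (3,4): δ = 138.56°  ·
antipodal pairs: 4

count = 4; pairs: (0,1), (0,2), (0,3), (1,4)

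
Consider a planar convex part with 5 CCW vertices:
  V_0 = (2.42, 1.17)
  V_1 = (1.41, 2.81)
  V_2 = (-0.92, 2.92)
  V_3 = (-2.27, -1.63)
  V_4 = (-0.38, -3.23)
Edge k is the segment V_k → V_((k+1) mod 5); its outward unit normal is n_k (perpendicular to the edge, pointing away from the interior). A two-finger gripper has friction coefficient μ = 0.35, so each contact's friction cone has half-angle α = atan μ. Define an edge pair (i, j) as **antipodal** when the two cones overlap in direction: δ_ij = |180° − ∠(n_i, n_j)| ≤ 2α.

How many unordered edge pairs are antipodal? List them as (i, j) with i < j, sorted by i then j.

count = 3; pairs: (0,3), (1,3), (2,4)

α = atan 0.35 = 19.29°;  2α = 38.58°
n_0 = (+0.8515, +0.5244)
n_1 = (+0.0472, +0.9989)
n_2 = (-0.9587, +0.2844)
n_3 = (-0.6461, -0.7632)
n_4 = (+0.8437, -0.5369)
  (0,1): δ = 124.33°  ·
  (0,2): δ = 48.15°  ·
  (0,3): δ = 18.12°  ✓
  (0,4): δ = 115.90°  ·
  (1,2): δ = 103.82°  ·
  (1,3): δ = 37.55°  ✓
  (1,4): δ = 60.23°  ·
  (2,3): δ = 113.72°  ·
  (2,4): δ = 15.95°  ✓
  (3,4): δ = 82.22°  ·
antipodal pairs: 3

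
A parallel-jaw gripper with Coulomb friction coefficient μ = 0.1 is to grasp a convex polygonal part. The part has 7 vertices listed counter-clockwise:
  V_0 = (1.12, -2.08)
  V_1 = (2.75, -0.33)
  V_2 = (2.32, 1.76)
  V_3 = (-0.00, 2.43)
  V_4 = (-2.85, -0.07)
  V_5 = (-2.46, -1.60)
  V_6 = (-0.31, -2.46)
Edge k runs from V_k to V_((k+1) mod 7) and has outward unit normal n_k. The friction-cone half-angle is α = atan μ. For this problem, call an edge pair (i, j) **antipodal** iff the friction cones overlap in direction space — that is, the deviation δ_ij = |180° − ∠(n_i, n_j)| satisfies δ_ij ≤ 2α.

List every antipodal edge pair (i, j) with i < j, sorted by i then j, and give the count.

α = atan 0.1 = 5.71°;  2α = 11.42°
n_0 = (+0.7318, -0.6816)
n_1 = (+0.9795, +0.2015)
n_2 = (+0.2775, +0.9607)
n_3 = (-0.6594, +0.7518)
n_4 = (-0.9690, -0.2470)
n_5 = (-0.3714, -0.9285)
n_6 = (+0.2568, -0.9665)
  (0,1): δ = 125.41°  ·
  (0,2): δ = 63.14°  ·
  (0,3): δ = 5.78°  ✓
  (0,4): δ = 57.27°  ·
  (0,5): δ = 111.17°  ·
  (0,6): δ = 147.85°  ·
  (1,2): δ = 117.73°  ·
  (1,3): δ = 60.37°  ·
  (1,4): δ = 2.67°  ✓
  (1,5): δ = 56.57°  ·
  (1,6): δ = 93.26°  ·
  (2,3): δ = 122.63°  ·
  (2,4): δ = 59.59°  ·
  (2,5): δ = 5.69°  ✓
  (2,6): δ = 30.99°  ·
  (3,4): δ = 116.96°  ·
  (3,5): δ = 63.06°  ·
  (3,6): δ = 26.38°  ·
  (4,5): δ = 126.10°  ·
  (4,6): δ = 89.42°  ·
  (5,6): δ = 143.32°  ·
antipodal pairs: 3

count = 3; pairs: (0,3), (1,4), (2,5)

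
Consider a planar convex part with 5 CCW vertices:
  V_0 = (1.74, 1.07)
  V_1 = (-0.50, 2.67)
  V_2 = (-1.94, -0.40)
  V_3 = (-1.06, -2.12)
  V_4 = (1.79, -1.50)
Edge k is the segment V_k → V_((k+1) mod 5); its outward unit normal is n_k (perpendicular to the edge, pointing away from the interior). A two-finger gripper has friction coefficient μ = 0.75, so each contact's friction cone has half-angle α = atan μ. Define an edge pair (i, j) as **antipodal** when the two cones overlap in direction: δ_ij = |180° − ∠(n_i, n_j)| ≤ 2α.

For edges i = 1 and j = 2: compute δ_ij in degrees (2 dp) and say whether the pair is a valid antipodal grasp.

α = atan 0.75 = 36.87°;  2α = 73.74°
edge 1: e_1 = (-1.44, -3.07);  n_1 = (-0.9054, +0.4247)
edge 2: e_2 = (+0.88, -1.72);  n_2 = (-0.8902, -0.4555)
∠(n_1, n_2) = 52.22°
δ = |180° − 52.22°| = 127.78°
127.78° > 2α = 73.74°  →  invalid

δ = 127.78°, invalid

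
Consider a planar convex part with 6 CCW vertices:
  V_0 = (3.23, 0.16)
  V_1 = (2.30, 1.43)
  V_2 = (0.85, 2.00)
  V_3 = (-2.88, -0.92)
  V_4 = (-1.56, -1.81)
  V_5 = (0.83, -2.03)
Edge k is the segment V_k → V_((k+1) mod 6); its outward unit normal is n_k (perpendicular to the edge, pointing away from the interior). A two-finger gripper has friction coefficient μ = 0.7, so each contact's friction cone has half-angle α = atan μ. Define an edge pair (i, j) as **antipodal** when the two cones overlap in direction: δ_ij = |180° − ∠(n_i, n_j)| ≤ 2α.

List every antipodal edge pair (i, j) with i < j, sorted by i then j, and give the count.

count = 7; pairs: (0,3), (0,4), (1,3), (1,4), (1,5), (2,4), (2,5)

α = atan 0.7 = 34.99°;  2α = 69.98°
n_0 = (+0.8068, +0.5908)
n_1 = (+0.3659, +0.9307)
n_2 = (-0.6164, +0.7874)
n_3 = (-0.5590, -0.8291)
n_4 = (-0.0917, -0.9958)
n_5 = (+0.6741, -0.7387)
  (0,1): δ = 147.67°  ·
  (0,2): δ = 88.16°  ·
  (0,3): δ = 19.80°  ✓
  (0,4): δ = 48.53°  ✓
  (0,5): δ = 96.17°  ·
  (1,2): δ = 120.48°  ·
  (1,3): δ = 12.53°  ✓
  (1,4): δ = 16.20°  ✓
  (1,5): δ = 63.84°  ✓
  (2,3): δ = 72.04°  ·
  (2,4): δ = 43.31°  ✓
  (2,5): δ = 4.33°  ✓
  (3,4): δ = 151.27°  ·
  (3,5): δ = 103.63°  ·
  (4,5): δ = 132.36°  ·
antipodal pairs: 7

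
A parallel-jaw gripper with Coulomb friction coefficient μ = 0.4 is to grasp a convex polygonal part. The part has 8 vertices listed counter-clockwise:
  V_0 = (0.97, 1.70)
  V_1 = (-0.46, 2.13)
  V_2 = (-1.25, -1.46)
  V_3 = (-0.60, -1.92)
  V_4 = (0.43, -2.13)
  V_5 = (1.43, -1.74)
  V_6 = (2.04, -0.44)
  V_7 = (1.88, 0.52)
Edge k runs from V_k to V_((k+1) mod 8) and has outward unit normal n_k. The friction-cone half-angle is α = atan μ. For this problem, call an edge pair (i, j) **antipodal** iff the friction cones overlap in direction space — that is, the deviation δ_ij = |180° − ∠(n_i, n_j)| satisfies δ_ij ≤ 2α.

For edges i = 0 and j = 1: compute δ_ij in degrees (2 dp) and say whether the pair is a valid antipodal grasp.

δ = 85.67°, invalid

α = atan 0.4 = 21.80°;  2α = 43.60°
edge 0: e_0 = (-1.43, +0.43);  n_0 = (+0.2880, +0.9576)
edge 1: e_1 = (-0.79, -3.59);  n_1 = (-0.9766, +0.2149)
∠(n_0, n_1) = 94.33°
δ = |180° − 94.33°| = 85.67°
85.67° > 2α = 43.60°  →  invalid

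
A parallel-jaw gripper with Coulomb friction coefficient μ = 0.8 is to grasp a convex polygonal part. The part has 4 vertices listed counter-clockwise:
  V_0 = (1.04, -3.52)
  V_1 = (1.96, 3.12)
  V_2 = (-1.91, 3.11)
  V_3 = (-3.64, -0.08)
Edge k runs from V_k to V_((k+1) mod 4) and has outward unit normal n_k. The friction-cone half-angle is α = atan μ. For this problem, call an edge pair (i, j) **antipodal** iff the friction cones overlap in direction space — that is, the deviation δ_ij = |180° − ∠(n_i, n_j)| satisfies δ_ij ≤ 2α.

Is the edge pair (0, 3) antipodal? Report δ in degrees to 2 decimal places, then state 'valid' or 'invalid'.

δ = 61.57°, valid

α = atan 0.8 = 38.66°;  2α = 77.32°
edge 0: e_0 = (+0.92, +6.64);  n_0 = (+0.9905, -0.1372)
edge 3: e_3 = (+4.68, -3.44);  n_3 = (-0.5923, -0.8057)
∠(n_0, n_3) = 118.43°
δ = |180° − 118.43°| = 61.57°
61.57° ≤ 2α = 77.32°  →  valid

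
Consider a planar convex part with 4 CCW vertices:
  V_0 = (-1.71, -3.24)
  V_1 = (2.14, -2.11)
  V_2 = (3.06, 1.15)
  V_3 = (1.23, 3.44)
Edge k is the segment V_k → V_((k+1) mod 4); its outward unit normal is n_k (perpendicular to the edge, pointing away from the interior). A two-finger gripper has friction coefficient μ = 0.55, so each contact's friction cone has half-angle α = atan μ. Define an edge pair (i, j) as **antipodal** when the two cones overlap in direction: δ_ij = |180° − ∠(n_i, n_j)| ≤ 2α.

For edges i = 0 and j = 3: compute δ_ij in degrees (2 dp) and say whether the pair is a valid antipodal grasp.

δ = 49.89°, valid

α = atan 0.55 = 28.81°;  2α = 57.62°
edge 0: e_0 = (+3.85, +1.13);  n_0 = (+0.2816, -0.9595)
edge 3: e_3 = (-2.94, -6.68);  n_3 = (-0.9153, +0.4028)
∠(n_0, n_3) = 130.11°
δ = |180° − 130.11°| = 49.89°
49.89° ≤ 2α = 57.62°  →  valid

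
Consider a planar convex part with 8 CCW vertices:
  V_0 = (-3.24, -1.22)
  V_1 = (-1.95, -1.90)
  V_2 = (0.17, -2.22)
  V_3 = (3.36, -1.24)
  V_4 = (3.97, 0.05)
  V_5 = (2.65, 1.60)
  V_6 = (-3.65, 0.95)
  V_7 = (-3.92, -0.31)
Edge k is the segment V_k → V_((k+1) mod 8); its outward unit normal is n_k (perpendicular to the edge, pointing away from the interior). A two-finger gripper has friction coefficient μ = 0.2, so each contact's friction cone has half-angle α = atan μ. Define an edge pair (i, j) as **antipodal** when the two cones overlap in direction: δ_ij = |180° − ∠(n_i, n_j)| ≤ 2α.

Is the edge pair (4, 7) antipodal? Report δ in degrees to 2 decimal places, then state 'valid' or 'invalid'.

α = atan 0.2 = 11.31°;  2α = 22.62°
edge 4: e_4 = (-1.32, +1.55);  n_4 = (+0.7613, +0.6484)
edge 7: e_7 = (+0.68, -0.91);  n_7 = (-0.8011, -0.5986)
∠(n_4, n_7) = 176.35°
δ = |180° − 176.35°| = 3.65°
3.65° ≤ 2α = 22.62°  →  valid

δ = 3.65°, valid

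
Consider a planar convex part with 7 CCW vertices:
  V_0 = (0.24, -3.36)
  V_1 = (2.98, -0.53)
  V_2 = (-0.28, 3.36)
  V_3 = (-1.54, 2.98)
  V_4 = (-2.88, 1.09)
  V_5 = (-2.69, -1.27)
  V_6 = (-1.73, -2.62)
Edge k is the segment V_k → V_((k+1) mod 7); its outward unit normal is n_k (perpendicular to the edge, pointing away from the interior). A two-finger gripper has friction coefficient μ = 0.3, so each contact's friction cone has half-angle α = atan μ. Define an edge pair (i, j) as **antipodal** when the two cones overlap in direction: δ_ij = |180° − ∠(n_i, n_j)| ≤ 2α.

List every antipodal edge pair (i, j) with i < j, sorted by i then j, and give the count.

count = 4; pairs: (0,2), (0,3), (1,5), (1,6)

α = atan 0.3 = 16.70°;  2α = 33.40°
n_0 = (+0.7184, -0.6956)
n_1 = (+0.7664, +0.6423)
n_2 = (-0.2887, +0.9574)
n_3 = (-0.8158, +0.5784)
n_4 = (-0.9968, -0.0802)
n_5 = (-0.8150, -0.5795)
n_6 = (-0.3516, -0.9361)
  (0,1): δ = 95.96°  ·
  (0,2): δ = 29.14°  ✓
  (0,3): δ = 8.74°  ✓
  (0,4): δ = 48.68°  ·
  (0,5): δ = 79.49°  ·
  (0,6): δ = 113.49°  ·
  (1,2): δ = 113.18°  ·
  (1,3): δ = 75.30°  ·
  (1,4): δ = 35.36°  ·
  (1,5): δ = 4.55°  ✓
  (1,6): δ = 29.45°  ✓
  (2,3): δ = 142.12°  ·
  (2,4): δ = 102.18°  ·
  (2,5): δ = 71.37°  ·
  (2,6): δ = 37.37°  ·
  (3,4): δ = 140.06°  ·
  (3,5): δ = 109.25°  ·
  (3,6): δ = 75.25°  ·
  (4,5): δ = 149.19°  ·
  (4,6): δ = 115.19°  ·
  (5,6): δ = 146.00°  ·
antipodal pairs: 4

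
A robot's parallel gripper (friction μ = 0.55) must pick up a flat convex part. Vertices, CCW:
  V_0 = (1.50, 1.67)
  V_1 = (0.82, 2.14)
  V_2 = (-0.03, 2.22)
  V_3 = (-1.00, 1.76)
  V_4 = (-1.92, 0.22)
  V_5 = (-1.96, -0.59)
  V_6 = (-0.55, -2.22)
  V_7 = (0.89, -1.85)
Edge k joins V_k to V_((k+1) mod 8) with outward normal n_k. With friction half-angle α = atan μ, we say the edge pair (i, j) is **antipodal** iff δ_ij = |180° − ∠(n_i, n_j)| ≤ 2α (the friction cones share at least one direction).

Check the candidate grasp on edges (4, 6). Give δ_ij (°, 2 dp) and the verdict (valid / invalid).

δ = 72.76°, invalid

α = atan 0.55 = 28.81°;  2α = 57.62°
edge 4: e_4 = (-0.04, -0.81);  n_4 = (-0.9988, +0.0493)
edge 6: e_6 = (+1.44, +0.37);  n_6 = (+0.2489, -0.9685)
∠(n_4, n_6) = 107.24°
δ = |180° − 107.24°| = 72.76°
72.76° > 2α = 57.62°  →  invalid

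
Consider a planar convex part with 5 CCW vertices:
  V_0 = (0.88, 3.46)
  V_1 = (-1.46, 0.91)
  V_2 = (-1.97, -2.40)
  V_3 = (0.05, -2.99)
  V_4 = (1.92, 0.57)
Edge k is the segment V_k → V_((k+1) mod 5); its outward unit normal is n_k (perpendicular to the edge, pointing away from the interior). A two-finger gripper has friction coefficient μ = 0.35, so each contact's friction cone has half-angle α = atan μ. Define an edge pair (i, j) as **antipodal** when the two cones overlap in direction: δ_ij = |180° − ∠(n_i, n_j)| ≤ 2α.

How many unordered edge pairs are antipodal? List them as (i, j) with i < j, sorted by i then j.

α = atan 0.35 = 19.29°;  2α = 38.58°
n_0 = (-0.7368, +0.6761)
n_1 = (-0.9883, +0.1523)
n_2 = (-0.2804, -0.9599)
n_3 = (+0.8853, -0.4650)
n_4 = (+0.9409, +0.3386)
  (0,1): δ = 146.22°  ·
  (0,2): δ = 63.74°  ·
  (0,3): δ = 14.83°  ✓
  (0,4): δ = 62.33°  ·
  (1,2): δ = 97.52°  ·
  (1,3): δ = 18.95°  ✓
  (1,4): δ = 28.55°  ✓
  (2,3): δ = 101.43°  ·
  (2,4): δ = 53.93°  ·
  (3,4): δ = 132.50°  ·
antipodal pairs: 3

count = 3; pairs: (0,3), (1,3), (1,4)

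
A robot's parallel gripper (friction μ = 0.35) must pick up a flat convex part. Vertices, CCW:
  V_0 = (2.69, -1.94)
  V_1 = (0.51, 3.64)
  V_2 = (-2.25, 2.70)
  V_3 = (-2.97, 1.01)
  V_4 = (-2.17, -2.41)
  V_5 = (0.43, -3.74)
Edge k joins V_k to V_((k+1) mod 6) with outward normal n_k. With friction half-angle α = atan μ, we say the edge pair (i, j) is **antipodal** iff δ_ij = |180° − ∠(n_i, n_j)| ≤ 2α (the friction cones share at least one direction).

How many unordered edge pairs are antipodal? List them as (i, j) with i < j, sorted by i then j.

α = atan 0.35 = 19.29°;  2α = 38.58°
n_0 = (+0.9314, +0.3639)
n_1 = (-0.3224, +0.9466)
n_2 = (-0.9200, +0.3919)
n_3 = (-0.9737, -0.2278)
n_4 = (-0.4554, -0.8903)
n_5 = (+0.6230, -0.7822)
  (0,1): δ = 92.53°  ·
  (0,2): δ = 44.42°  ·
  (0,3): δ = 8.17°  ✓
  (0,4): δ = 41.57°  ·
  (0,5): δ = 107.20°  ·
  (1,2): δ = 131.88°  ·
  (1,3): δ = 95.64°  ·
  (1,4): δ = 45.90°  ·
  (1,5): δ = 19.73°  ✓
  (2,3): δ = 143.76°  ·
  (2,4): δ = 94.02°  ·
  (2,5): δ = 28.39°  ✓
  (3,4): δ = 130.26°  ·
  (3,5): δ = 64.63°  ·
  (4,5): δ = 114.37°  ·
antipodal pairs: 3

count = 3; pairs: (0,3), (1,5), (2,5)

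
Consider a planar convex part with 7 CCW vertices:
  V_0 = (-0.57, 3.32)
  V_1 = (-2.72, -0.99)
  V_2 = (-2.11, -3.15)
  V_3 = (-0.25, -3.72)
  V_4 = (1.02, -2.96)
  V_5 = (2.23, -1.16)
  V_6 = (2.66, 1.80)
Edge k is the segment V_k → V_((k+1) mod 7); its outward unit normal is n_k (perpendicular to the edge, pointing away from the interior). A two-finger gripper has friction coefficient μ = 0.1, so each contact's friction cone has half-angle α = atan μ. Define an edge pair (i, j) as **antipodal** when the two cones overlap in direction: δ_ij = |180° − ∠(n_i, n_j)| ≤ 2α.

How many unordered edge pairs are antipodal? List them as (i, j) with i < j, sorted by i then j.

α = atan 0.1 = 5.71°;  2α = 11.42°
n_0 = (-0.8948, +0.4464)
n_1 = (-0.9624, -0.2718)
n_2 = (-0.2930, -0.9561)
n_3 = (+0.5135, -0.8581)
n_4 = (+0.8299, -0.5579)
n_5 = (+0.9896, -0.1438)
n_6 = (+0.4258, +0.9048)
  (0,1): δ = 137.72°  ·
  (0,2): δ = 80.53°  ·
  (0,3): δ = 32.59°  ·
  (0,4): δ = 7.40°  ✓
  (0,5): δ = 18.25°  ·
  (0,6): δ = 91.31°  ·
  (1,2): δ = 122.81°  ·
  (1,3): δ = 74.87°  ·
  (1,4): δ = 49.68°  ·
  (1,5): δ = 24.04°  ·
  (1,6): δ = 49.03°  ·
  (2,3): δ = 132.06°  ·
  (2,4): δ = 106.87°  ·
  (2,5): δ = 81.23°  ·
  (2,6): δ = 8.16°  ✓
  (3,4): δ = 154.81°  ·
  (3,5): δ = 129.16°  ·
  (3,6): δ = 56.10°  ·
  (4,5): δ = 154.36°  ·
  (4,6): δ = 81.29°  ·
  (5,6): δ = 106.94°  ·
antipodal pairs: 2

count = 2; pairs: (0,4), (2,6)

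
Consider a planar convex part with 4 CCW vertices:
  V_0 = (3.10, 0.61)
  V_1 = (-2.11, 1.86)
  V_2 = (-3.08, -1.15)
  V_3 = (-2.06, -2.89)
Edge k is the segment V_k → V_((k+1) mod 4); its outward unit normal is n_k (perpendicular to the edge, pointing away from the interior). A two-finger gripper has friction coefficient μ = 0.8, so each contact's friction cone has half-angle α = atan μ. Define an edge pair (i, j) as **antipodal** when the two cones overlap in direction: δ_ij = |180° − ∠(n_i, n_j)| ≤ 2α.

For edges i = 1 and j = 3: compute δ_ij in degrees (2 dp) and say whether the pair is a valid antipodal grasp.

δ = 37.99°, valid

α = atan 0.8 = 38.66°;  2α = 77.32°
edge 1: e_1 = (-0.97, -3.01);  n_1 = (-0.9518, +0.3067)
edge 3: e_3 = (+5.16, +3.50);  n_3 = (+0.5613, -0.8276)
∠(n_1, n_3) = 142.01°
δ = |180° − 142.01°| = 37.99°
37.99° ≤ 2α = 77.32°  →  valid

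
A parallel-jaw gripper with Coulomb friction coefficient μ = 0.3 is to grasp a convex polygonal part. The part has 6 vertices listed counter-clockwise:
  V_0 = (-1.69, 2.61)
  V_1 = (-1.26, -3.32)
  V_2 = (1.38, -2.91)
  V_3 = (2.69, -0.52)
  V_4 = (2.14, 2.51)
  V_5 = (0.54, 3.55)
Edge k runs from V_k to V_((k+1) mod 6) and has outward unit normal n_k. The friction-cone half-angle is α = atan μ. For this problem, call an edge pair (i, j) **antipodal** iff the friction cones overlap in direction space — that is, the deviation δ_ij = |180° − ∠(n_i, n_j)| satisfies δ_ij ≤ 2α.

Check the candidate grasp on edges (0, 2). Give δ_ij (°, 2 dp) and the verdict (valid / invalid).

δ = 32.88°, valid

α = atan 0.3 = 16.70°;  2α = 33.40°
edge 0: e_0 = (+0.43, -5.93);  n_0 = (-0.9974, -0.0723)
edge 2: e_2 = (+1.31, +2.39);  n_2 = (+0.8769, -0.4807)
∠(n_0, n_2) = 147.12°
δ = |180° − 147.12°| = 32.88°
32.88° ≤ 2α = 33.40°  →  valid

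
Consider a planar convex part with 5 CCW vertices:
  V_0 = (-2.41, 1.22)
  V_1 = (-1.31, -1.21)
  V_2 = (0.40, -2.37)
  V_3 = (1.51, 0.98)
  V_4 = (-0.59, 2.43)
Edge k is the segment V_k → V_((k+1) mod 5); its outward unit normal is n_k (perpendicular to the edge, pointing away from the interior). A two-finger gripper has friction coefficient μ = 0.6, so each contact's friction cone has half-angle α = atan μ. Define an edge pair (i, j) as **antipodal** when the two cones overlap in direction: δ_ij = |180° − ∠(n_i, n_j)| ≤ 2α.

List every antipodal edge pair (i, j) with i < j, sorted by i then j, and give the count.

count = 4; pairs: (0,2), (0,3), (1,3), (2,4)

α = atan 0.6 = 30.96°;  2α = 61.93°
n_0 = (-0.9110, -0.4124)
n_1 = (-0.5614, -0.8276)
n_2 = (+0.9492, -0.3145)
n_3 = (+0.5682, +0.8229)
n_4 = (-0.5536, +0.8328)
  (0,1): δ = 148.51°  ·
  (0,2): δ = 42.69°  ✓
  (0,3): δ = 31.02°  ✓
  (0,4): δ = 99.26°  ·
  (1,2): δ = 74.18°  ·
  (1,3): δ = 0.47°  ✓
  (1,4): δ = 67.77°  ·
  (2,3): δ = 106.29°  ·
  (2,4): δ = 38.05°  ✓
  (3,4): δ = 111.76°  ·
antipodal pairs: 4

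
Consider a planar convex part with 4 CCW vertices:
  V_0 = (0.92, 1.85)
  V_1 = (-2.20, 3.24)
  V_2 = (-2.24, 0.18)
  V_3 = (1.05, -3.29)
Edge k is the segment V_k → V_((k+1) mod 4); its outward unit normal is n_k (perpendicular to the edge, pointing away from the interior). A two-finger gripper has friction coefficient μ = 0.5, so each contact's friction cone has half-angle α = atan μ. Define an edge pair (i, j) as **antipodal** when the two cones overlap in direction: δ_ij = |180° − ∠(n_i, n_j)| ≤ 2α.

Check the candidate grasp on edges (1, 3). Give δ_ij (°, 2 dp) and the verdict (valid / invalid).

δ = 2.20°, valid

α = atan 0.5 = 26.57°;  2α = 53.13°
edge 1: e_1 = (-0.04, -3.06);  n_1 = (-0.9999, +0.0131)
edge 3: e_3 = (-0.13, +5.14);  n_3 = (+0.9997, +0.0253)
∠(n_1, n_3) = 177.80°
δ = |180° − 177.80°| = 2.20°
2.20° ≤ 2α = 53.13°  →  valid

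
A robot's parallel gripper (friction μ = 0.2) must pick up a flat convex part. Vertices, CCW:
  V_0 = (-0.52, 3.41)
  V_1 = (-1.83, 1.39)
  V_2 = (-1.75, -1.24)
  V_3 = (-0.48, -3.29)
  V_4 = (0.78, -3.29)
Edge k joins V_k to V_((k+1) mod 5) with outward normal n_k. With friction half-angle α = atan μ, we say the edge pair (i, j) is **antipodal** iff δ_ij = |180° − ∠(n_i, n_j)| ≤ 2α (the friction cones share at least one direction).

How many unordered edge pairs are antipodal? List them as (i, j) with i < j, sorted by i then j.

α = atan 0.2 = 11.31°;  2α = 22.62°
n_0 = (-0.8390, +0.5441)
n_1 = (-0.9995, -0.0304)
n_2 = (-0.8501, -0.5266)
n_3 = (+0.0000, -1.0000)
n_4 = (+0.9817, +0.1905)
  (0,1): δ = 145.29°  ·
  (0,2): δ = 115.26°  ·
  (0,3): δ = 57.04°  ·
  (0,4): δ = 43.94°  ·
  (1,2): δ = 149.96°  ·
  (1,3): δ = 91.74°  ·
  (1,4): δ = 9.24°  ✓
  (2,3): δ = 121.78°  ·
  (2,4): δ = 20.80°  ✓
  (3,4): δ = 79.02°  ·
antipodal pairs: 2

count = 2; pairs: (1,4), (2,4)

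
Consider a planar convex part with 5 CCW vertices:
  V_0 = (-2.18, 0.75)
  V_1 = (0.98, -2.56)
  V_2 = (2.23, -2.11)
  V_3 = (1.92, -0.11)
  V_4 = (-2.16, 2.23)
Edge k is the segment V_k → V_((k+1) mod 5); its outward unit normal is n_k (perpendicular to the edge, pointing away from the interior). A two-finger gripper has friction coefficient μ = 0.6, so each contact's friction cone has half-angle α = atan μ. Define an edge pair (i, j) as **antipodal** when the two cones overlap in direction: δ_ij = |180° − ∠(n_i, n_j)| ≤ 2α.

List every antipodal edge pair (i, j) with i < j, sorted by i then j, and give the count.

count = 5; pairs: (0,2), (0,3), (1,3), (2,4), (3,4)

α = atan 0.6 = 30.96°;  2α = 61.93°
n_0 = (-0.7233, -0.6905)
n_1 = (+0.3387, -0.9409)
n_2 = (+0.9882, +0.1532)
n_3 = (+0.4975, +0.8675)
n_4 = (-0.9999, +0.0135)
  (0,1): δ = 113.87°  ·
  (0,2): δ = 34.86°  ✓
  (0,3): δ = 16.49°  ✓
  (0,4): δ = 135.55°  ·
  (1,2): δ = 100.99°  ·
  (1,3): δ = 49.63°  ✓
  (1,4): δ = 69.43°  ·
  (2,3): δ = 128.65°  ·
  (2,4): δ = 9.58°  ✓
  (3,4): δ = 60.94°  ✓
antipodal pairs: 5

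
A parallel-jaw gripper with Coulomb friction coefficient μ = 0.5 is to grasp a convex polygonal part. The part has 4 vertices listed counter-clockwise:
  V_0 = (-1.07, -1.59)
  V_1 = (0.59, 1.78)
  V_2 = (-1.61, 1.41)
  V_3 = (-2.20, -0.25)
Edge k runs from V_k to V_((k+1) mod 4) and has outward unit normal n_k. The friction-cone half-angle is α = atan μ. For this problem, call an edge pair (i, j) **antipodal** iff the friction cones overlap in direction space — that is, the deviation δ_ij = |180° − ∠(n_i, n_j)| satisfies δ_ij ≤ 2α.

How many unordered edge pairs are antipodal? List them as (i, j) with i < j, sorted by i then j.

α = atan 0.5 = 26.57°;  2α = 53.13°
n_0 = (+0.8971, -0.4419)
n_1 = (-0.1659, +0.9862)
n_2 = (-0.9423, +0.3349)
n_3 = (-0.7645, -0.6447)
  (0,1): δ = 54.23°  ·
  (0,2): δ = 6.66°  ✓
  (0,3): δ = 66.36°  ·
  (1,2): δ = 119.11°  ·
  (1,3): δ = 59.41°  ·
  (2,3): δ = 120.29°  ·
antipodal pairs: 1

count = 1; pairs: (0,2)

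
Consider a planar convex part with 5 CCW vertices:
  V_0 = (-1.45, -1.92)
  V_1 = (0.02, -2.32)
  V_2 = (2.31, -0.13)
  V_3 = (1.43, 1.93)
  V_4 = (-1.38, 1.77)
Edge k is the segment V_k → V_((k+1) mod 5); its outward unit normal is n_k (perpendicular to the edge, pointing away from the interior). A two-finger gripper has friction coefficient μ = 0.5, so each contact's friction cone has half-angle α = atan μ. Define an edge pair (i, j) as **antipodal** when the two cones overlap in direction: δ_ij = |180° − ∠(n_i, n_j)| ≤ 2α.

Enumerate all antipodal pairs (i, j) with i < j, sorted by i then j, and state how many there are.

count = 5; pairs: (0,2), (0,3), (1,3), (1,4), (2,4)

α = atan 0.5 = 26.57°;  2α = 53.13°
n_0 = (-0.2626, -0.9649)
n_1 = (+0.6912, -0.7227)
n_2 = (+0.9196, +0.3928)
n_3 = (-0.0568, +0.9984)
n_4 = (-0.9998, +0.0190)
  (0,1): δ = 121.06°  ·
  (0,2): δ = 51.65°  ✓
  (0,3): δ = 18.48°  ✓
  (0,4): δ = 104.14°  ·
  (1,2): δ = 110.59°  ·
  (1,3): δ = 40.46°  ✓
  (1,4): δ = 45.19°  ✓
  (2,3): δ = 109.87°  ·
  (2,4): δ = 24.22°  ✓
  (3,4): δ = 94.35°  ·
antipodal pairs: 5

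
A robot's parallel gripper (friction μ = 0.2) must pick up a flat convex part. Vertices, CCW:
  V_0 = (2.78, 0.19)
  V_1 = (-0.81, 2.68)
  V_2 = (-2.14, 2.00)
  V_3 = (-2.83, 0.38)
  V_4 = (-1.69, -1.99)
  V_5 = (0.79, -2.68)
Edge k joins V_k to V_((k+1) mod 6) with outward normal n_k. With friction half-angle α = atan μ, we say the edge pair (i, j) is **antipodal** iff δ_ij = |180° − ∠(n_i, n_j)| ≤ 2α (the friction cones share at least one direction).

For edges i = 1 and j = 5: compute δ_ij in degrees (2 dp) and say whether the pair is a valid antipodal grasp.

δ = 28.18°, invalid

α = atan 0.2 = 11.31°;  2α = 22.62°
edge 1: e_1 = (-1.33, -0.68);  n_1 = (-0.4552, +0.8904)
edge 5: e_5 = (+1.99, +2.87);  n_5 = (+0.8218, -0.5698)
∠(n_1, n_5) = 151.82°
δ = |180° − 151.82°| = 28.18°
28.18° > 2α = 22.62°  →  invalid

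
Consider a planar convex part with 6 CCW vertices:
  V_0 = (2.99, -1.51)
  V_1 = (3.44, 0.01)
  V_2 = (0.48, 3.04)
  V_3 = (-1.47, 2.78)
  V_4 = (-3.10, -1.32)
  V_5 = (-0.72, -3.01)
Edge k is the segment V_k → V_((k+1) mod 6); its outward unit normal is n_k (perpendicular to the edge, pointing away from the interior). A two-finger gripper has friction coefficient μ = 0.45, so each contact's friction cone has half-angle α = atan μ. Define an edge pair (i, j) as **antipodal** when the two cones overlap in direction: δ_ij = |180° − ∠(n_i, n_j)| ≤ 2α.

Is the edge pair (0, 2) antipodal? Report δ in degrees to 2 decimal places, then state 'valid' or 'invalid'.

α = atan 0.45 = 24.23°;  2α = 48.46°
edge 0: e_0 = (+0.45, +1.52);  n_0 = (+0.9589, -0.2839)
edge 2: e_2 = (-1.95, -0.26);  n_2 = (-0.1322, +0.9912)
∠(n_0, n_2) = 114.09°
δ = |180° − 114.09°| = 65.91°
65.91° > 2α = 48.46°  →  invalid

δ = 65.91°, invalid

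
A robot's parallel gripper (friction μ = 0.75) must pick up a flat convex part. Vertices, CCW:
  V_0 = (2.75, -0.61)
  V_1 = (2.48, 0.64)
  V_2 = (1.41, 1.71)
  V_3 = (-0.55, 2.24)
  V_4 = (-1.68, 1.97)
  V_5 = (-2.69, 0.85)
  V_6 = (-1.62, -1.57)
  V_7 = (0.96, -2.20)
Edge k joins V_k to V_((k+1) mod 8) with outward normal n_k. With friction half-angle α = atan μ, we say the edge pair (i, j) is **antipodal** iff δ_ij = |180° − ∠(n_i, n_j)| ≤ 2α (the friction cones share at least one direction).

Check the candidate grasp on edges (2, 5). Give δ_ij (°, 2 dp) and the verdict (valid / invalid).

δ = 51.02°, valid

α = atan 0.75 = 36.87°;  2α = 73.74°
edge 2: e_2 = (-1.96, +0.53);  n_2 = (+0.2610, +0.9653)
edge 5: e_5 = (+1.07, -2.42);  n_5 = (-0.9146, -0.4044)
∠(n_2, n_5) = 128.98°
δ = |180° − 128.98°| = 51.02°
51.02° ≤ 2α = 73.74°  →  valid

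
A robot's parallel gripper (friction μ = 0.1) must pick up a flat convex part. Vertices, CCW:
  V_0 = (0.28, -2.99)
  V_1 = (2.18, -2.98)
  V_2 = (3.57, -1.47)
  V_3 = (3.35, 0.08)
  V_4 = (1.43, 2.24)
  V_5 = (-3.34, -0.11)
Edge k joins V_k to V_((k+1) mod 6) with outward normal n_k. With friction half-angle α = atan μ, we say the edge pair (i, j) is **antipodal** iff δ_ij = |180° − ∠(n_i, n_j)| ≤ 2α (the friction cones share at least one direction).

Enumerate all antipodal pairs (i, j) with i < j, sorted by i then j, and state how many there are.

count = 1; pairs: (3,5)

α = atan 0.1 = 5.71°;  2α = 11.42°
n_0 = (+0.0053, -1.0000)
n_1 = (+0.7357, -0.6773)
n_2 = (+0.9901, +0.1405)
n_3 = (+0.7474, +0.6644)
n_4 = (-0.4419, +0.8970)
n_5 = (-0.6226, -0.7826)
  (0,1): δ = 132.93°  ·
  (0,2): δ = 82.22°  ·
  (0,3): δ = 48.67°  ·
  (0,4): δ = 25.93°  ·
  (0,5): δ = 141.19°  ·
  (1,2): δ = 129.29°  ·
  (1,3): δ = 95.74°  ·
  (1,4): δ = 21.14°  ·
  (1,5): δ = 94.13°  ·
  (2,3): δ = 146.44°  ·
  (2,4): δ = 71.85°  ·
  (2,5): δ = 43.42°  ·
  (3,4): δ = 105.41°  ·
  (3,5): δ = 9.86°  ✓
  (4,5): δ = 64.73°  ·
antipodal pairs: 1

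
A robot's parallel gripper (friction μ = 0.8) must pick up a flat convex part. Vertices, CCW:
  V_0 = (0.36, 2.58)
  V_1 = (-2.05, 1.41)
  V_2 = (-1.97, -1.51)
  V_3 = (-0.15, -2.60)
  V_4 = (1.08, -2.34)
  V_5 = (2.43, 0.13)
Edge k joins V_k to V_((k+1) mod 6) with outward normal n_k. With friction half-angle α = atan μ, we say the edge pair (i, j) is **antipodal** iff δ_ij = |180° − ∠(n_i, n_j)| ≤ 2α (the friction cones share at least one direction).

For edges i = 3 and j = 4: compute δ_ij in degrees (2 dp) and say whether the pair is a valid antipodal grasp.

α = atan 0.8 = 38.66°;  2α = 77.32°
edge 3: e_3 = (+1.23, +0.26);  n_3 = (+0.2068, -0.9784)
edge 4: e_4 = (+1.35, +2.47);  n_4 = (+0.8775, -0.4796)
∠(n_3, n_4) = 49.41°
δ = |180° − 49.41°| = 130.59°
130.59° > 2α = 77.32°  →  invalid

δ = 130.59°, invalid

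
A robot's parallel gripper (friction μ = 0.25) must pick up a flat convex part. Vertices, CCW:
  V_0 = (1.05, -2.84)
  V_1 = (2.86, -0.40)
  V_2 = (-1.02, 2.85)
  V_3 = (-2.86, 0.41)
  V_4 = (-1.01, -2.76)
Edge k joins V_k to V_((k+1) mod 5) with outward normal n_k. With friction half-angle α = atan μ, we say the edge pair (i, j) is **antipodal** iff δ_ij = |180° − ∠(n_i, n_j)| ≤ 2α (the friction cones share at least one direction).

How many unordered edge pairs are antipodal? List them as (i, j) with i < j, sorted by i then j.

count = 2; pairs: (0,2), (1,3)

α = atan 0.25 = 14.04°;  2α = 28.07°
n_0 = (+0.8031, -0.5958)
n_1 = (+0.6421, +0.7666)
n_2 = (-0.7984, +0.6021)
n_3 = (-0.8637, -0.5040)
n_4 = (-0.0388, -0.9992)
  (0,1): δ = 93.38°  ·
  (0,2): δ = 0.45°  ✓
  (0,3): δ = 66.84°  ·
  (0,4): δ = 124.34°  ·
  (1,2): δ = 87.07°  ·
  (1,3): δ = 19.78°  ✓
  (1,4): δ = 37.73°  ·
  (2,3): δ = 112.71°  ·
  (2,4): δ = 55.20°  ·
  (3,4): δ = 122.49°  ·
antipodal pairs: 2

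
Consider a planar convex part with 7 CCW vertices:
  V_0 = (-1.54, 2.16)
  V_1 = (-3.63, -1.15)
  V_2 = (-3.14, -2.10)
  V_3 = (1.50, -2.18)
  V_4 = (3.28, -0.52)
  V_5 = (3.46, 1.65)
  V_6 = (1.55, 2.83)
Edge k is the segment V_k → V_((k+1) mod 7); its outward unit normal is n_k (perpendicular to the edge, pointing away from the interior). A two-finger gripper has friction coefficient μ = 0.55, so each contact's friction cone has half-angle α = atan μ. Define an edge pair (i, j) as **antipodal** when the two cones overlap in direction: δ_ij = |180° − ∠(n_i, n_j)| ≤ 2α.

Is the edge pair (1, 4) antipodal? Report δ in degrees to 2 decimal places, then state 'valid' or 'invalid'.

α = atan 0.55 = 28.81°;  2α = 57.62°
edge 1: e_1 = (+0.49, -0.95);  n_1 = (-0.8887, -0.4584)
edge 4: e_4 = (+0.18, +2.17);  n_4 = (+0.9966, -0.0827)
∠(n_1, n_4) = 147.97°
δ = |180° − 147.97°| = 32.03°
32.03° ≤ 2α = 57.62°  →  valid

δ = 32.03°, valid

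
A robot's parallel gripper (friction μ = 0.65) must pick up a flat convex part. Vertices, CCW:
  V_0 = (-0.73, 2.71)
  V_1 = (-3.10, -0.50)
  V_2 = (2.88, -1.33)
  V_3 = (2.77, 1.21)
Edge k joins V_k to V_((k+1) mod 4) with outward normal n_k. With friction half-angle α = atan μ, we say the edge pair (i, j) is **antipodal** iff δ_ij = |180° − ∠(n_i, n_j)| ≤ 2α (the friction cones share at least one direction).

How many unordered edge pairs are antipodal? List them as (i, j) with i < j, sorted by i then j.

count = 3; pairs: (0,1), (0,2), (1,3)

α = atan 0.65 = 33.02°;  2α = 66.05°
n_0 = (-0.8045, +0.5940)
n_1 = (-0.1375, -0.9905)
n_2 = (+0.9991, +0.0433)
n_3 = (+0.3939, +0.9191)
  (0,1): δ = 61.46°  ✓
  (0,2): δ = 38.92°  ✓
  (0,3): δ = 103.24°  ·
  (1,2): δ = 79.62°  ·
  (1,3): δ = 15.30°  ✓
  (2,3): δ = 115.68°  ·
antipodal pairs: 3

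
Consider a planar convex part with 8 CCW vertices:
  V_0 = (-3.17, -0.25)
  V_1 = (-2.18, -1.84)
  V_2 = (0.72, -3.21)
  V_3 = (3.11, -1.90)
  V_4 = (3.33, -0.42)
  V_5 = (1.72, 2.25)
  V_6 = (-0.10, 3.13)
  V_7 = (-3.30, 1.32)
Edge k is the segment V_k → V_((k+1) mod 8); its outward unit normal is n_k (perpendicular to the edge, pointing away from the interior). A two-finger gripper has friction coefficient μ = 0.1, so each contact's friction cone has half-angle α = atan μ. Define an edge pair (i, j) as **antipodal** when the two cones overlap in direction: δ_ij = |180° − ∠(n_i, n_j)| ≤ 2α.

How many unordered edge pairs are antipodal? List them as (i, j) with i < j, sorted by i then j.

α = atan 0.1 = 5.71°;  2α = 11.42°
n_0 = (-0.8489, -0.5286)
n_1 = (-0.4271, -0.9042)
n_2 = (+0.4807, -0.8769)
n_3 = (+0.9891, -0.1470)
n_4 = (+0.8564, +0.5164)
n_5 = (+0.4353, +0.9003)
n_6 = (-0.4923, +0.8704)
n_7 = (-0.9966, -0.0825)
  (0,1): δ = 147.19°  ·
  (0,2): δ = 93.18°  ·
  (0,3): δ = 40.36°  ·
  (0,4): δ = 0.82°  ✓
  (0,5): δ = 32.29°  ·
  (0,6): δ = 87.59°  ·
  (0,7): δ = 152.83°  ·
  (1,2): δ = 125.99°  ·
  (1,3): δ = 73.17°  ·
  (1,4): δ = 33.62°  ·
  (1,5): δ = 0.52°  ✓
  (1,6): δ = 54.78°  ·
  (1,7): δ = 120.02°  ·
  (2,3): δ = 127.18°  ·
  (2,4): δ = 87.64°  ·
  (2,5): δ = 54.53°  ·
  (2,6): δ = 0.77°  ✓
  (2,7): δ = 66.01°  ·
  (3,4): δ = 140.46°  ·
  (3,5): δ = 107.35°  ·
  (3,6): δ = 52.05°  ·
  (3,7): δ = 13.19°  ·
  (4,5): δ = 146.89°  ·
  (4,6): δ = 91.60°  ·
  (4,7): δ = 26.36°  ·
  (5,6): δ = 124.70°  ·
  (5,7): δ = 59.46°  ·
  (6,7): δ = 114.76°  ·
antipodal pairs: 3

count = 3; pairs: (0,4), (1,5), (2,6)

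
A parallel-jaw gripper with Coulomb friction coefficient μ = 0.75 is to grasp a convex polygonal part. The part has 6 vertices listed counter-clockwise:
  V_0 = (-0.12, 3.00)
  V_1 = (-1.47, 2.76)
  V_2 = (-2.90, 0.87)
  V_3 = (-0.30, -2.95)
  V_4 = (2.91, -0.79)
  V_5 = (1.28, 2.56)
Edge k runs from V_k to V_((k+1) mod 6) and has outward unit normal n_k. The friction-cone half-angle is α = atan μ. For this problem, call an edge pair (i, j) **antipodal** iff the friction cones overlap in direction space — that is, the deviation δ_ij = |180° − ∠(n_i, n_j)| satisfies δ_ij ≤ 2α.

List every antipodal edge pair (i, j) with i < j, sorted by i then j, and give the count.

α = atan 0.75 = 36.87°;  2α = 73.74°
n_0 = (-0.1750, +0.9846)
n_1 = (-0.7975, +0.6034)
n_2 = (-0.8267, -0.5627)
n_3 = (+0.5583, -0.8297)
n_4 = (+0.8992, +0.4375)
n_5 = (+0.2998, +0.9540)
  (0,1): δ = 137.19°  ·
  (0,2): δ = 65.84°  ✓
  (0,3): δ = 23.86°  ✓
  (0,4): δ = 105.87°  ·
  (0,5): δ = 152.47°  ·
  (1,2): δ = 108.65°  ·
  (1,3): δ = 18.95°  ✓
  (1,4): δ = 63.06°  ✓
  (1,5): δ = 109.66°  ·
  (2,3): δ = 90.30°  ·
  (2,4): δ = 8.29°  ✓
  (2,5): δ = 38.31°  ✓
  (3,4): δ = 97.99°  ·
  (3,5): δ = 51.38°  ✓
  (4,5): δ = 133.39°  ·
antipodal pairs: 7

count = 7; pairs: (0,2), (0,3), (1,3), (1,4), (2,4), (2,5), (3,5)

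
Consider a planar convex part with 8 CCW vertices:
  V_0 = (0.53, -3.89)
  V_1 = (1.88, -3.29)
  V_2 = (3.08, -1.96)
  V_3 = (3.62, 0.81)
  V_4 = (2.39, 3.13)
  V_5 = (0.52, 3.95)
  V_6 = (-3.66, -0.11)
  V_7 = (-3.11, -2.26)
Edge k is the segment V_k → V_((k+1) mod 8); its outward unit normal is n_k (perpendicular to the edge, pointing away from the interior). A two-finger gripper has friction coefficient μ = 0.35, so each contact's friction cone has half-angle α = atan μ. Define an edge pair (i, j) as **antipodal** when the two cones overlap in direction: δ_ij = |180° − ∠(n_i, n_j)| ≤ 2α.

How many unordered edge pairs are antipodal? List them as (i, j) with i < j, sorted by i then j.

count = 7; pairs: (0,5), (1,5), (2,5), (2,6), (3,6), (3,7), (4,7)

α = atan 0.35 = 19.29°;  2α = 38.58°
n_0 = (+0.4061, -0.9138)
n_1 = (+0.7425, -0.6699)
n_2 = (+0.9815, -0.1913)
n_3 = (+0.8835, +0.4684)
n_4 = (+0.4016, +0.9158)
n_5 = (-0.6967, +0.7173)
n_6 = (-0.9688, -0.2478)
n_7 = (-0.4087, -0.9127)
  (0,1): δ = 156.02°  ·
  (0,2): δ = 124.99°  ·
  (0,3): δ = 86.03°  ·
  (0,4): δ = 47.64°  ·
  (0,5): δ = 20.20°  ✓
  (0,6): δ = 80.39°  ·
  (0,7): δ = 131.91°  ·
  (1,2): δ = 148.97°  ·
  (1,3): δ = 110.01°  ·
  (1,4): δ = 71.62°  ·
  (1,5): δ = 3.78°  ✓
  (1,6): δ = 56.41°  ·
  (1,7): δ = 107.94°  ·
  (2,3): δ = 141.04°  ·
  (2,4): δ = 102.65°  ·
  (2,5): δ = 34.80°  ✓
  (2,6): δ = 25.38°  ✓
  (2,7): δ = 76.91°  ·
  (3,4): δ = 141.61°  ·
  (3,5): δ = 73.77°  ·
  (3,6): δ = 13.58°  ✓
  (3,7): δ = 37.95°  ✓
  (4,5): δ = 112.16°  ·
  (4,6): δ = 51.97°  ·
  (4,7): δ = 0.45°  ✓
  (5,6): δ = 119.82°  ·
  (5,7): δ = 68.29°  ·
  (6,7): δ = 128.47°  ·
antipodal pairs: 7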